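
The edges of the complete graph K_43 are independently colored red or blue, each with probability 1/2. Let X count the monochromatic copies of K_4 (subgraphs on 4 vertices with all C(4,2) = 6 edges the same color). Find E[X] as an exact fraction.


Let X = Σ_S X_S over the C(43, 4) = 123410 subsets S of size 4, where X_S = 1 if the K_4 on S is monochromatic.
For a fixed S, the K_4 on S has C(4, 2) = 6 edges. P[all 6 edges red] = (1/2)^6, and likewise for blue, so P[monochromatic] = 2·(1/2)^6 = 2^{1 − 6} = 1/32.
By linearity: E[X] = C(43, 4) · 2^{1 − 6} = 123410 · 1/32 = 61705/16.
Numerically: E[X] ≈ 3856.562500.

E[X] = C(43,4)·2^(1−C(4,2)) = 61705/16 ≈ 3856.562500.


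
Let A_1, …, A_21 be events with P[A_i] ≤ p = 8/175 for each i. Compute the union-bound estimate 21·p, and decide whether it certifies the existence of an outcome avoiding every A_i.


Union bound: P[∪_{i=1}^{21} A_i] ≤ Σ_i P[A_i] ≤ 21·p = 21·(8/175) = 24/25.
Numerically: 24/25 ≈ 0.9600000.
Is 24/25 < 1? YES.
Since P[∪ A_i] ≤ 24/25 < 1, the complement has P[∩ A_i^c] ≥ 1 − 24/25 = 1/25 > 0, so some outcome avoids every A_i.

21·p = 24/25 ≈ 0.9600000; existence CERTIFIED by the union bound.


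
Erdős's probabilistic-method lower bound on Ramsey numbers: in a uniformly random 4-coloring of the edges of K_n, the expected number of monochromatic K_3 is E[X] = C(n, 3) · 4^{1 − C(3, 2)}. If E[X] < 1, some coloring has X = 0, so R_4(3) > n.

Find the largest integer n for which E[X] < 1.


We need C(n, 3) · 4^{1 − 3} < 1, i.e. C(n, 3) < 4^{3 − 1} = 16.
Check values of n near the boundary:
  n = 3: C(3, 3) = 1; 1 < 16? YES
  n = 4: C(4, 3) = 4; 4 < 16? YES
  n = 5: C(5, 3) = 10; 10 < 16? YES
  n = 6: C(6, 3) = 20; 20 < 16? NO
The largest n with C(n, 3) < 16 is n = 5 (where E[X] = 5/8 ≈ 0.6250000). Hence R_4(3) > 5, i.e. R_4(3) ≥ 6.

Largest n = 5; hence R_4(3) > 5.


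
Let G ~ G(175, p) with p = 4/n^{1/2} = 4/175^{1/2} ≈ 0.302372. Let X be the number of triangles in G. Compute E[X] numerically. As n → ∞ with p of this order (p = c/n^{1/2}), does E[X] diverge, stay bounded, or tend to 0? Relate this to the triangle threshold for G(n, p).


Number of potential triangles: C(175, 3) = 877975.
Each occurs with probability p³ ≈ (0.302372)³ ≈ 2.76454015e-02.
By linearity: E[X] = C(175, 3)·p³ ≈ 877975 · 2.76454015e-02 ≈ 24271.971342.
Since α = 1/2 < 1, p = c/n^{1/2} ≫ 1/n is above the triangle threshold p ~ 1/n. Asymptotically E[X] ~ (c³/6)·n^{3(1−α)} = (4³/6)·n^{1.5} → ∞; triangles are abundant w.h.p.

E[X] ≈ 24271.971342; in regime p = Θ(1/n^{1/2}) E[X] diverges (above the triangle threshold p ~ 1/n).


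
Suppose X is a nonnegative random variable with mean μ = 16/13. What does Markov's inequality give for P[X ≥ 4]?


μ = E[X] = 16/13, a = 4.
Markov: P[X ≥ 4] ≤ μ/a = (16/13)/4 = 4/13.
Numerically: ≈ 0.30769.
(Since a = 4 > μ = 1.23077, the bound 4/13 is < 1 and informative.)

P[X ≥ 4] ≤ 4/13 ≈ 0.30769.


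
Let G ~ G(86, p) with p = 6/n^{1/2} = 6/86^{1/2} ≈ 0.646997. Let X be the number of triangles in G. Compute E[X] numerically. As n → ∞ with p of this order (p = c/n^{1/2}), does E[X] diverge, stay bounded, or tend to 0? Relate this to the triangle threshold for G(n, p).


Number of potential triangles: C(86, 3) = 102340.
Each occurs with probability p³ ≈ (0.646997)³ ≈ 2.70835802e-01.
By linearity: E[X] = C(86, 3)·p³ ≈ 102340 · 2.70835802e-01 ≈ 27717.336024.
Since α = 1/2 < 1, p = c/n^{1/2} ≫ 1/n is above the triangle threshold p ~ 1/n. Asymptotically E[X] ~ (c³/6)·n^{3(1−α)} = (6³/6)·n^{1.5} → ∞; triangles are abundant w.h.p.

E[X] ≈ 27717.336024; in regime p = Θ(1/n^{1/2}) E[X] diverges (above the triangle threshold p ~ 1/n).


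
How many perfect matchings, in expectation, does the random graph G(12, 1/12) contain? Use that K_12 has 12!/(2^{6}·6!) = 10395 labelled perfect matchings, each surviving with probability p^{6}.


K_12 has 12!/(2^{6}·6!) = 10395 labelled perfect matchings.
For each such perfect matching H, let X_H = 1 if all 6 edges of H are present in G. Then P[X_H = 1] = p^{6} = (1/12)^{6} = 1/2985984.
Summing the indicators: E[X] = Σ_H E[X_H] = 10395 · p^{6} = 10395 · 1/2985984 = 385/110592.
Numerically: E[X] ≈ 0.0034813.

E[X] = 10395 · (1/12)^{6} = 385/110592 ≈ 0.0034813.


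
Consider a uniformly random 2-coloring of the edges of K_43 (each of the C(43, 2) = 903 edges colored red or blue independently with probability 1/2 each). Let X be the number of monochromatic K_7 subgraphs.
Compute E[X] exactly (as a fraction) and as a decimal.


Let X = Σ_S X_S over the C(43, 7) = 32224114 subsets S of size 7, where X_S = 1 if the K_7 on S is monochromatic.
For a fixed S, the K_7 on S has C(7, 2) = 21 edges. P[all 21 edges red] = (1/2)^21, and likewise for blue, so P[monochromatic] = 2·(1/2)^21 = 2^{1 − 21} = 1/1048576.
By linearity: E[X] = C(43, 7) · 2^{1 − 21} = 32224114 · 1/1048576 = 16112057/524288.
Numerically: E[X] ≈ 30.731.

E[X] = C(43,7)·2^(1−C(7,2)) = 16112057/524288 ≈ 30.731.


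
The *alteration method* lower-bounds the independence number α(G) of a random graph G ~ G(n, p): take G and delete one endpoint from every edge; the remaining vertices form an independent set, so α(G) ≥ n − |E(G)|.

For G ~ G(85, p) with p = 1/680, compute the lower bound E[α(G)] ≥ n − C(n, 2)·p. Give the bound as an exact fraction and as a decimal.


E[|E(G)|] = C(85, 2)·p = 3570 · (1/680) = 21/4.
E[α(G)] ≥ n − E[|E(G)|] = 85 − 21/4 = 319/4.
Numerically: ≈ 79.750.
(This is only a lower bound; the true E[α(G)] may be larger.)

E[α(G)] ≥ 319/4 ≈ 79.750.


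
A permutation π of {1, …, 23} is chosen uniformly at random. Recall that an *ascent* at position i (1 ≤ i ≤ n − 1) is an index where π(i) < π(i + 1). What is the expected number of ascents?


Write X = Σ X_I over i = 1, …, 22, with X_I the indicator of one ascent.
There are 22 indicators.
For each fixed i, the pair (π(i), π(i+1)) is a uniformly random ordered pair of distinct values from {1, …, 23}; by symmetry P[π(i) < π(i+1)] = 1/2.
By linearity: E[X] = 22 · (1/2) = (23 − 1) · (1/2) = 11 ≈ 11.0000.

E[X] = 11 = 11.0000.


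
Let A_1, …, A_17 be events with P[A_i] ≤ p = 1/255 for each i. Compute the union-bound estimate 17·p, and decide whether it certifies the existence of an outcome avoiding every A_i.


Union bound: P[∪_{i=1}^{17} A_i] ≤ Σ_i P[A_i] ≤ 17·p = 17·(1/255) = 1/15.
Numerically: 1/15 ≈ 0.0666667.
Is 1/15 < 1? YES.
Since P[∪ A_i] ≤ 1/15 < 1, the complement has P[∩ A_i^c] ≥ 1 − 1/15 = 14/15 > 0, so some outcome avoids every A_i.

17·p = 1/15 ≈ 0.0666667; existence CERTIFIED by the union bound.


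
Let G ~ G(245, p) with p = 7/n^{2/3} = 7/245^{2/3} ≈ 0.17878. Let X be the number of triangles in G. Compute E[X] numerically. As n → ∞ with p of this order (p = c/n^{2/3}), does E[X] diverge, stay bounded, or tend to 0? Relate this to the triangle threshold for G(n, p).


Number of potential triangles: C(245, 3) = 2421090.
Each occurs with probability p³ ≈ (0.17878)³ ≈ 5.7142857e-03.
By linearity: E[X] = C(245, 3)·p³ ≈ 2421090 · 5.7142857e-03 ≈ 13834.80000.
Since α = 2/3 < 1, p = c/n^{2/3} ≫ 1/n is above the triangle threshold p ~ 1/n. Asymptotically E[X] ~ (c³/6)·n^{3(1−α)} = (7³/6)·n^{1} → ∞; triangles are abundant w.h.p.

E[X] ≈ 13834.80000; in regime p = Θ(1/n^{2/3}) E[X] diverges (above the triangle threshold p ~ 1/n).


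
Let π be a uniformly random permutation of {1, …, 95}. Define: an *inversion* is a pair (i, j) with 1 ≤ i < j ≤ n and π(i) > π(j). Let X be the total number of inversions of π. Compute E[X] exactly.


Write X = Σ X_I over the C(95, 2) = 4465 pairs i < j, with X_I the indicator of one inversion.
There are 4465 indicators.
For each fixed pair i < j, the values π(i) and π(j) are two distinct elements of {1, …, 95} in uniformly random order; by symmetry P[π(i) > π(j)] = 1/2.
By linearity: E[X] = 4465 · (1/2) = C(95, 2) · (1/2) = 4465/2 = 4465/2 ≈ 2232.50000.

E[X] = 4465/2 = 2232.50000.


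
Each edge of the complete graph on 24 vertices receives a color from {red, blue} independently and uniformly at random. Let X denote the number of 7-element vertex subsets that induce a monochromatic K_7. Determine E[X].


Let X = Σ_S X_S over the C(24, 7) = 346104 subsets S of size 7, where X_S = 1 if the K_7 on S is monochromatic.
For a fixed S, the K_7 on S has C(7, 2) = 21 edges. P[all 21 edges red] = (1/2)^21, and likewise for blue, so P[monochromatic] = 2·(1/2)^21 = 2^{1 − 21} = 1/1048576.
By linearity: E[X] = C(24, 7) · 2^{1 − 21} = 346104 · 1/1048576 = 43263/131072.
Numerically: E[X] ≈ 0.33007.

E[X] = C(24,7)·2^(1−C(7,2)) = 43263/131072 ≈ 0.33007.


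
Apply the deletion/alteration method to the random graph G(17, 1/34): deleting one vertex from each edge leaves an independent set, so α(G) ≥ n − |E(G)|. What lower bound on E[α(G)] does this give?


E[|E(G)|] = C(17, 2)·p = 136 · (1/34) = 4.
E[α(G)] ≥ n − E[|E(G)|] = 17 − 4 = 13.
Numerically: ≈ 13.00000.
(This is only a lower bound; the true E[α(G)] may be larger.)

E[α(G)] ≥ 13 ≈ 13.00000.


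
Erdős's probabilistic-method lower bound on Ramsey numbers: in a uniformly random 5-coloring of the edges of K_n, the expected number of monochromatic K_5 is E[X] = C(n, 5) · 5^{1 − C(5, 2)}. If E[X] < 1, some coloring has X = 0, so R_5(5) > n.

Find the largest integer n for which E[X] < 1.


We need C(n, 5) · 5^{1 − 10} < 1, i.e. C(n, 5) < 5^{10 − 1} = 1953125.
Check values of n near the boundary:
  n = 43: C(43, 5) = 962598; 962598 < 1953125? YES
  n = 44: C(44, 5) = 1086008; 1086008 < 1953125? YES
  n = 45: C(45, 5) = 1221759; 1221759 < 1953125? YES
  n = 46: C(46, 5) = 1370754; 1370754 < 1953125? YES
  n = 47: C(47, 5) = 1533939; 1533939 < 1953125? YES
  n = 48: C(48, 5) = 1712304; 1712304 < 1953125? YES
  n = 49: C(49, 5) = 1906884; 1906884 < 1953125? YES
  n = 50: C(50, 5) = 2118760; 2118760 < 1953125? NO
The largest n with C(n, 5) < 1953125 is n = 49 (where E[X] = 1906884/1953125 ≈ 0.97632). Hence R_5(5) > 49, i.e. R_5(5) ≥ 50.

Largest n = 49; hence R_5(5) > 49.


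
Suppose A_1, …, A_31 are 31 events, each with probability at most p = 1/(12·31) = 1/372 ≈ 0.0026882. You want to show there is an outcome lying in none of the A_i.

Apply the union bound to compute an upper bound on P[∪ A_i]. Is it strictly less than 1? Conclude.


Union bound: P[∪_{i=1}^{31} A_i] ≤ Σ_i P[A_i] ≤ 31·p = 31·(1/372) = 1/12.
Numerically: 1/12 ≈ 0.0833333.
Is 1/12 < 1? YES.
Since P[∪ A_i] ≤ 1/12 < 1, the complement has P[∩ A_i^c] ≥ 1 − 1/12 = 11/12 > 0, so some outcome avoids every A_i.

31·p = 1/12 ≈ 0.0833333; existence CERTIFIED by the union bound.


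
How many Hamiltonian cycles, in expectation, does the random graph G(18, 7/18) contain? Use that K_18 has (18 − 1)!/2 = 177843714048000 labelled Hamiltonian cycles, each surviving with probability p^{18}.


K_18 has (18 − 1)!/2 = 177843714048000 labelled Hamiltonian cycles.
For each such Hamiltonian cycle H, let X_H = 1 if all 18 edges of H are present in G. Then P[X_H = 1] = p^{18} = (7/18)^{18} = 1628413597910449/39346408075296537575424.
Summing the indicators: E[X] = Σ_H E[X_H] = 177843714048000 · p^{18} = 177843714048000 · 1628413597910449/39346408075296537575424 = 24246874921186846803875/3294258113514384.
Numerically: E[X] ≈ 7.36e+06.

E[X] = 177843714048000 · (7/18)^{18} = 24246874921186846803875/3294258113514384 ≈ 7.36e+06.


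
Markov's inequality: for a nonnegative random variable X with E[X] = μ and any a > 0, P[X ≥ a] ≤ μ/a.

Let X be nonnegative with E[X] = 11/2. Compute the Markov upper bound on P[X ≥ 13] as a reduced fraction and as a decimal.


μ = E[X] = 11/2, a = 13.
Markov: P[X ≥ 13] ≤ μ/a = (11/2)/13 = 11/26.
Numerically: ≈ 0.42308.
(Since a = 13 > μ = 5.50000, the bound 11/26 is < 1 and informative.)

P[X ≥ 13] ≤ 11/26 ≈ 0.42308.


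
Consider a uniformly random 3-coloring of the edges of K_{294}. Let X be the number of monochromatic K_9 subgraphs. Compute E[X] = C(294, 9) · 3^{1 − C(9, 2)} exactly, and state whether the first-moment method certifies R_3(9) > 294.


E[X] = C(294, 9) · 3^{1 − 36} = 39963546001186808 · 3^{−35} = 39963546001186808/50031545098999707.
As a reduced fraction: E[X] = 39963546001186808/50031545098999707 ≈ 0.7988.
Is E[X] < 1? YES.
Since E[X] < 1, there exists a 3-coloring of K_{294} with no monochromatic K_9; hence R_3(9) > 294.

E[X] = 39963546001186808/50031545098999707 ≈ 0.7988; E[X] < 1, so R_3(9) > 294.


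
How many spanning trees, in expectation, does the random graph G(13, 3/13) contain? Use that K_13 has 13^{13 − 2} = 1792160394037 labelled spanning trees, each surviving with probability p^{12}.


K_13 has 13^{13 − 2} = 1792160394037 labelled spanning trees.
For each such spanning tree H, let X_H = 1 if all 12 edges of H are present in G. Then P[X_H = 1] = p^{12} = (3/13)^{12} = 531441/23298085122481.
Summing the indicators: E[X] = Σ_H E[X_H] = 1792160394037 · p^{12} = 1792160394037 · 531441/23298085122481 = 531441/13.
Numerically: E[X] ≈ 40880.

E[X] = 1792160394037 · (3/13)^{12} = 531441/13 ≈ 40880.


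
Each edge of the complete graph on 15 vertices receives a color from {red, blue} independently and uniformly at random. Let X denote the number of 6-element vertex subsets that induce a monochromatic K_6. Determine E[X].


Let X = Σ_S X_S over the C(15, 6) = 5005 subsets S of size 6, where X_S = 1 if the K_6 on S is monochromatic.
For a fixed S, the K_6 on S has C(6, 2) = 15 edges. P[all 15 edges red] = (1/2)^15, and likewise for blue, so P[monochromatic] = 2·(1/2)^15 = 2^{1 − 15} = 1/16384.
By linearity: E[X] = C(15, 6) · 2^{1 − 15} = 5005 · 1/16384 = 5005/16384.
Numerically: E[X] ≈ 0.3055.

E[X] = C(15,6)·2^(1−C(6,2)) = 5005/16384 ≈ 0.3055.


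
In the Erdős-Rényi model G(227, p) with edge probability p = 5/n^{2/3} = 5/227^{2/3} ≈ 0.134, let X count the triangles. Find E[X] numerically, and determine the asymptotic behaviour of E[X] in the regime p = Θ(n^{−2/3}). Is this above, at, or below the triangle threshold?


Number of potential triangles: C(227, 3) = 1923825.
Each occurs with probability p³ ≈ (0.134)³ ≈ 2.42582e-03.
By linearity: E[X] = C(227, 3)·p³ ≈ 1923825 · 2.42582e-03 ≈ 4666.850.
Since α = 2/3 < 1, p = c/n^{2/3} ≫ 1/n is above the triangle threshold p ~ 1/n. Asymptotically E[X] ~ (c³/6)·n^{3(1−α)} = (5³/6)·n^{1} → ∞; triangles are abundant w.h.p.

E[X] ≈ 4666.850; in regime p = Θ(1/n^{2/3}) E[X] diverges (above the triangle threshold p ~ 1/n).


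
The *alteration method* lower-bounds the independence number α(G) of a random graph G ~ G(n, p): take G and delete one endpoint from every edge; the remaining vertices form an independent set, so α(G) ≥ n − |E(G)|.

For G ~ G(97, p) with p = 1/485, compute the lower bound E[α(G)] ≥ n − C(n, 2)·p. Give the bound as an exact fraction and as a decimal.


E[|E(G)|] = C(97, 2)·p = 4656 · (1/485) = 48/5.
E[α(G)] ≥ n − E[|E(G)|] = 97 − 48/5 = 437/5.
Numerically: ≈ 87.4000.
(This is only a lower bound; the true E[α(G)] may be larger.)

E[α(G)] ≥ 437/5 ≈ 87.4000.


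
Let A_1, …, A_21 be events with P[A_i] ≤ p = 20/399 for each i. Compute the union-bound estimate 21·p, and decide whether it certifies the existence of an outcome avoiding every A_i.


Union bound: P[∪_{i=1}^{21} A_i] ≤ Σ_i P[A_i] ≤ 21·p = 21·(20/399) = 20/19.
Numerically: 20/19 ≈ 1.0526316.
Is 20/19 < 1? NO.
Since the bound 20/19 is ≥ 1, the union bound is uninformative here; it does NOT by itself certify existence.

21·p = 20/19 ≈ 1.0526316; existence NOT certified by the union bound.


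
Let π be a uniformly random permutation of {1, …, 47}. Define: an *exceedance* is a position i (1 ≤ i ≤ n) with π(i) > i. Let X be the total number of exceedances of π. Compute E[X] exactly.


Write X = Σ_{i=1}^{47} X_i, where X_i = 1_{π(i) > i}.
For each fixed i, π(i) is uniform over {1, …, 47} (marginal of a uniform permutation), so P[π(i) > i] = (n − i)/n. Summing: Σ_{i=1}^{47} (n − i)/n = (0 + 1 + … + 46)/47 = 47(47 − 1)/(2·47) = (47 − 1)/2.
Hence E[X] = Σ_{i=1}^{47} (47 − i)/47 = 23 ≈ 23.0000.

E[X] = 23 = 23.0000.


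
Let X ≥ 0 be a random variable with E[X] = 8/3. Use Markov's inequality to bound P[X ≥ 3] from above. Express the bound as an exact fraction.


μ = E[X] = 8/3, a = 3.
Markov: P[X ≥ 3] ≤ μ/a = (8/3)/3 = 8/9.
Numerically: ≈ 0.889.
(Since a = 3 > μ = 2.667, the bound 8/9 is < 1 and informative.)

P[X ≥ 3] ≤ 8/9 ≈ 0.889.


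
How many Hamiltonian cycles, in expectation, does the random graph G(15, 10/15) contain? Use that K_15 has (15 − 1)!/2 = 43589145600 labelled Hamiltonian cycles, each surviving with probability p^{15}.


K_15 has (15 − 1)!/2 = 43589145600 labelled Hamiltonian cycles.
For each such Hamiltonian cycle H, let X_H = 1 if all 15 edges of H are present in G. Then P[X_H = 1] = p^{15} = (2/3)^{15} = 32768/14348907.
By linearity: E[X] = Σ_H E[X_H] = 43589145600 · p^{15} = 43589145600 · 32768/14348907 = 5877897625600/59049.
Numerically: E[X] ≈ 9.95e+07.

E[X] = 43589145600 · (2/3)^{15} = 5877897625600/59049 ≈ 9.95e+07.


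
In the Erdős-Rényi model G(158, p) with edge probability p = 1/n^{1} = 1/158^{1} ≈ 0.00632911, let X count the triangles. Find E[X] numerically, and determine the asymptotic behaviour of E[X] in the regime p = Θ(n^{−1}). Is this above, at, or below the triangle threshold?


Number of potential triangles: C(158, 3) = 644956.
Each occurs with probability p³ ≈ (0.00632911)³ ≈ 2.53529640e-07.
By linearity: E[X] = C(158, 3)·p³ ≈ 644956 · 2.53529640e-07 ≈ 0.163515.
Here α = 1, so p = 1/n is exactly at the triangle threshold p ~ 1/n. Asymptotically E[X] → c³/6 = 1³/6 = 1/6 ≈ 0.166667, a bounded constant. In this regime the triangle count is asymptotically Poisson(c³/6).

E[X] ≈ 0.163515; in regime p = Θ(1/n^{1}) E[X] stays bounded (at the triangle threshold p ~ 1/n).


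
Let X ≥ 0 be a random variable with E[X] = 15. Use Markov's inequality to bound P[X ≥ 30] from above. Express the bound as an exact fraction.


μ = E[X] = 15, a = 30.
Markov: P[X ≥ 30] ≤ μ/a = (15)/30 = 1/2.
Numerically: ≈ 0.500.
(Since a = 30 > μ = 15.000, the bound 1/2 is < 1 and informative.)

P[X ≥ 30] ≤ 1/2 ≈ 0.500.


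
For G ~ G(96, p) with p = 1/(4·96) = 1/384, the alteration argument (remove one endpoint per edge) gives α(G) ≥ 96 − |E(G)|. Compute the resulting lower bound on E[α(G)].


E[|E(G)|] = C(96, 2)·p = 4560 · (1/384) = 95/8.
E[α(G)] ≥ n − E[|E(G)|] = 96 − 95/8 = 673/8.
Numerically: ≈ 84.1250.
(This is only a lower bound; the true E[α(G)] may be larger.)

E[α(G)] ≥ 673/8 ≈ 84.1250.


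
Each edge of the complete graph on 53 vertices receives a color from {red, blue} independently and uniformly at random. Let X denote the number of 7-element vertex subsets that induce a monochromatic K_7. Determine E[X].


Let X = Σ_S X_S over the C(53, 7) = 154143080 subsets S of size 7, where X_S = 1 if the K_7 on S is monochromatic.
For a fixed S, the K_7 on S has C(7, 2) = 21 edges. P[all 21 edges red] = (1/2)^21, and likewise for blue, so P[monochromatic] = 2·(1/2)^21 = 2^{1 − 21} = 1/1048576.
By linearity of expectation: E[X] = C(53, 7) · 2^{1 − 21} = 154143080 · 1/1048576 = 19267885/131072.
Numerically: E[X] ≈ 147.0023.

E[X] = C(53,7)·2^(1−C(7,2)) = 19267885/131072 ≈ 147.0023.


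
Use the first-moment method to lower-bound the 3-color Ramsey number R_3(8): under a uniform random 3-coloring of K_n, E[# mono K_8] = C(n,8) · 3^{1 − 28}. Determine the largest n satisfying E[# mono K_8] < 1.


We need C(n, 8) · 3^{1 − 28} < 1, i.e. C(n, 8) < 3^{28 − 1} = 7625597484987.
Check values of n near the boundary:
  n = 153: C(153, 8) = 6183023199255; 6183023199255 < 7625597484987? YES
  n = 154: C(154, 8) = 6521818990995; 6521818990995 < 7625597484987? YES
  n = 155: C(155, 8) = 6876747915675; 6876747915675 < 7625597484987? YES
  n = 156: C(156, 8) = 7248464019225; 7248464019225 < 7625597484987? YES
  n = 157: C(157, 8) = 7637643295425; 7637643295425 < 7625597484987? NO
  n = 158: C(158, 8) = 8044984271181; 8044984271181 < 7625597484987? NO
The largest n with C(n, 8) < 7625597484987 is n = 156 (where E[X] = 805384891025/847288609443 ≈ 0.9505437). Hence R_3(8) > 156, i.e. R_3(8) ≥ 157.

Largest n = 156; hence R_3(8) > 156.


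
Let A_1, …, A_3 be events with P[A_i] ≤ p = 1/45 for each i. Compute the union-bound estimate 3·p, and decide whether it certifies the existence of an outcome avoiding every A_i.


Union bound: P[∪_{i=1}^{3} A_i] ≤ Σ_i P[A_i] ≤ 3·p = 3·(1/45) = 1/15.
Numerically: 1/15 ≈ 0.0667.
Is 1/15 < 1? YES.
Since P[∪ A_i] ≤ 1/15 < 1, the complement has P[∩ A_i^c] ≥ 1 − 1/15 = 14/15 > 0, so some outcome avoids every A_i.

3·p = 1/15 ≈ 0.0667; existence CERTIFIED by the union bound.


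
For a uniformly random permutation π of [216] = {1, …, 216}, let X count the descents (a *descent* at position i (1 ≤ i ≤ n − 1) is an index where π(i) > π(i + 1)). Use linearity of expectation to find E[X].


Write X = Σ X_I over i = 1, …, 215, with X_I the indicator of one descent.
There are 215 indicators.
For each fixed i, the pair (π(i), π(i+1)) is a uniformly random ordered pair of distinct values from {1, …, 216}; by symmetry P[π(i) > π(i+1)] = 1/2.
By linearity: E[X] = 215 · (1/2) = (216 − 1) · (1/2) = 215/2 ≈ 107.500.

E[X] = 215/2 = 107.500.


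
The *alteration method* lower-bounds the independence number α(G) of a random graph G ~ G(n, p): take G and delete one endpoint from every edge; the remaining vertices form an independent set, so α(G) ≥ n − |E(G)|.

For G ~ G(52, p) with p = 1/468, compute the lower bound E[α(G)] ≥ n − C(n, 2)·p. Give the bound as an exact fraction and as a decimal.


E[|E(G)|] = C(52, 2)·p = 1326 · (1/468) = 17/6.
E[α(G)] ≥ n − E[|E(G)|] = 52 − 17/6 = 295/6.
Numerically: ≈ 49.16667.
(This is only a lower bound; the true E[α(G)] may be larger.)

E[α(G)] ≥ 295/6 ≈ 49.16667.


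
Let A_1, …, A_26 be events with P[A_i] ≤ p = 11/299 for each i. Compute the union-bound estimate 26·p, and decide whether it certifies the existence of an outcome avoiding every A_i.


Union bound: P[∪_{i=1}^{26} A_i] ≤ Σ_i P[A_i] ≤ 26·p = 26·(11/299) = 22/23.
Numerically: 22/23 ≈ 0.956522.
Is 22/23 < 1? YES.
Since P[∪ A_i] ≤ 22/23 < 1, the complement has P[∩ A_i^c] ≥ 1 − 22/23 = 1/23 > 0, so some outcome avoids every A_i.

26·p = 22/23 ≈ 0.956522; existence CERTIFIED by the union bound.


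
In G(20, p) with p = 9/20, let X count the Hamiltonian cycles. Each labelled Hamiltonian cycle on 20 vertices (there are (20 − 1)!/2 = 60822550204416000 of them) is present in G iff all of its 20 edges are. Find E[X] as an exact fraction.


K_20 has (20 − 1)!/2 = 60822550204416000 labelled Hamiltonian cycles.
For each such Hamiltonian cycle H, let X_H = 1 if all 20 edges of H are present in G. Then P[X_H = 1] = p^{20} = (9/20)^{20} = 12157665459056928801/104857600000000000000000000.
By linearity of expectation: E[X] = Σ_H E[X_H] = 60822550204416000 · p^{20} = 60822550204416000 · 12157665459056928801/104857600000000000000000000 = 180532279724605553545860280221/25600000000000000000.
Numerically: E[X] ≈ 7.052e+09.

E[X] = 60822550204416000 · (9/20)^{20} = 180532279724605553545860280221/25600000000000000000 ≈ 7.052e+09.


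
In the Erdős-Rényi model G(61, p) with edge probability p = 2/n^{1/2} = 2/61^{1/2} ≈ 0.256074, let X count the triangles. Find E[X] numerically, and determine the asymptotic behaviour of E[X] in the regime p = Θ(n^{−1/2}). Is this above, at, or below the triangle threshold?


Number of potential triangles: C(61, 3) = 35990.
Each occurs with probability p³ ≈ (0.256074)³ ≈ 1.67917220e-02.
By linearity: E[X] = C(61, 3)·p³ ≈ 35990 · 1.67917220e-02 ≈ 604.334073.
Since α = 1/2 < 1, p = c/n^{1/2} ≫ 1/n is above the triangle threshold p ~ 1/n. Asymptotically E[X] ~ (c³/6)·n^{3(1−α)} = (2³/6)·n^{1.5} → ∞; triangles are abundant w.h.p.

E[X] ≈ 604.334073; in regime p = Θ(1/n^{1/2}) E[X] diverges (above the triangle threshold p ~ 1/n).


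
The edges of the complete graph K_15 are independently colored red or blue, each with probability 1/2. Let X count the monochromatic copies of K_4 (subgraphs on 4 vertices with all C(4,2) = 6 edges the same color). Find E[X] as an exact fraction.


Let X = Σ_S X_S over the C(15, 4) = 1365 subsets S of size 4, where X_S = 1 if the K_4 on S is monochromatic.
For a fixed S, the K_4 on S has C(4, 2) = 6 edges. P[all 6 edges red] = (1/2)^6, and likewise for blue, so P[monochromatic] = 2·(1/2)^6 = 2^{1 − 6} = 1/32.
By linearity: E[X] = C(15, 4) · 2^{1 − 6} = 1365 · 1/32 = 1365/32.
Numerically: E[X] ≈ 42.656.

E[X] = C(15,4)·2^(1−C(4,2)) = 1365/32 ≈ 42.656.


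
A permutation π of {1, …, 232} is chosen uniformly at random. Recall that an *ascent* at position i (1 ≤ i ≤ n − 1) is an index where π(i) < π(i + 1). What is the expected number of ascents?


Write X = Σ X_I over i = 1, …, 231, with X_I the indicator of one ascent.
There are 231 indicators.
For each fixed i, the pair (π(i), π(i+1)) is a uniformly random ordered pair of distinct values from {1, …, 232}; by symmetry P[π(i) < π(i+1)] = 1/2.
By linearity: E[X] = 231 · (1/2) = (232 − 1) · (1/2) = 231/2 ≈ 115.500.

E[X] = 231/2 = 115.500.


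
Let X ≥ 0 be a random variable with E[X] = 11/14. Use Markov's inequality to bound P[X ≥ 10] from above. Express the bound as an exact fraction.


μ = E[X] = 11/14, a = 10.
Markov: P[X ≥ 10] ≤ μ/a = (11/14)/10 = 11/140.
Numerically: ≈ 0.07857.
(Since a = 10 > μ = 0.78571, the bound 11/140 is < 1 and informative.)

P[X ≥ 10] ≤ 11/140 ≈ 0.07857.


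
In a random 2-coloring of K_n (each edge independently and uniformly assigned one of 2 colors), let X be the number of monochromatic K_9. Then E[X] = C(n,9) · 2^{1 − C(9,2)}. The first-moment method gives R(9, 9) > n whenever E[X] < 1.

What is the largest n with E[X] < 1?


We need C(n, 9) · 2^{1 − 36} < 1, i.e. C(n, 9) < 2^{36 − 1} = 34359738368.
Check values of n near the boundary:
  n = 64: C(64, 9) = 27540584512; 27540584512 < 34359738368? YES
  n = 65: C(65, 9) = 31966749880; 31966749880 < 34359738368? YES
  n = 66: C(66, 9) = 37014131440; 37014131440 < 34359738368? NO
  n = 67: C(67, 9) = 42757703560; 42757703560 < 34359738368? NO
The largest n with C(n, 9) < 34359738368 is n = 65 (where E[X] = 3995843735/4294967296 ≈ 0.930355). Hence R(9, 9) > 65, i.e. R(9, 9) ≥ 66.

Largest n = 65; hence R(9, 9) > 65.


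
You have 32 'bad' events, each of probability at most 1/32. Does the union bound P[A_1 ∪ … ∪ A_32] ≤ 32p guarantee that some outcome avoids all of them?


Union bound: P[∪_{i=1}^{32} A_i] ≤ Σ_i P[A_i] ≤ 32·p = 32·(1/32) = 1.
Numerically: 1 ≈ 1.0000000.
Is 1 < 1? NO.
Since the bound 1 is ≥ 1, the union bound is uninformative here; it does NOT by itself certify existence.

32·p = 1 ≈ 1.0000000; existence NOT certified by the union bound.


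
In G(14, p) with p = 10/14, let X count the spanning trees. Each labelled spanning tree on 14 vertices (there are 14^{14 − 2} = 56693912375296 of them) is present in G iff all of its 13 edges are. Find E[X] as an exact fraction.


K_14 has 14^{14 − 2} = 56693912375296 labelled spanning trees.
For each such spanning tree H, let X_H = 1 if all 13 edges of H are present in G. Then P[X_H = 1] = p^{13} = (5/7)^{13} = 1220703125/96889010407.
By linearity of expectation: E[X] = Σ_H E[X_H] = 56693912375296 · p^{13} = 56693912375296 · 1220703125/96889010407 = 5000000000000/7.
Numerically: E[X] ≈ 7.1429e+11.

E[X] = 56693912375296 · (5/7)^{13} = 5000000000000/7 ≈ 7.1429e+11.


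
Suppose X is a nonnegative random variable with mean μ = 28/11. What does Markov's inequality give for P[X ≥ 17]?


μ = E[X] = 28/11, a = 17.
Markov: P[X ≥ 17] ≤ μ/a = (28/11)/17 = 28/187.
Numerically: ≈ 0.14973.
(Since a = 17 > μ = 2.54545, the bound 28/187 is < 1 and informative.)

P[X ≥ 17] ≤ 28/187 ≈ 0.14973.


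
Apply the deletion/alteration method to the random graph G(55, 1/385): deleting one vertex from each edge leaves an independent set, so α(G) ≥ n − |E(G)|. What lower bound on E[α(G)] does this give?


E[|E(G)|] = C(55, 2)·p = 1485 · (1/385) = 27/7.
E[α(G)] ≥ n − E[|E(G)|] = 55 − 27/7 = 358/7.
Numerically: ≈ 51.14286.
(This is only a lower bound; the true E[α(G)] may be larger.)

E[α(G)] ≥ 358/7 ≈ 51.14286.


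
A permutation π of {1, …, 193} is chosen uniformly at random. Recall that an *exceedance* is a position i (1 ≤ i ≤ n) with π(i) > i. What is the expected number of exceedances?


Write X = Σ_{i=1}^{193} X_i, where X_i = 1_{π(i) > i}.
For each fixed i, π(i) is uniform over {1, …, 193} (marginal of a uniform permutation), so P[π(i) > i] = (n − i)/n. Summing: Σ_{i=1}^{193} (n − i)/n = (0 + 1 + … + 192)/193 = 193(193 − 1)/(2·193) = (193 − 1)/2.
Hence E[X] = Σ_{i=1}^{193} (193 − i)/193 = 96 ≈ 96.000.

E[X] = 96 = 96.000.


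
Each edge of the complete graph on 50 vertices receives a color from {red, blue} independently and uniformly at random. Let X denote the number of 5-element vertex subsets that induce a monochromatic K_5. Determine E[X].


Let X = Σ_S X_S over the C(50, 5) = 2118760 subsets S of size 5, where X_S = 1 if the K_5 on S is monochromatic.
For a fixed S, the K_5 on S has C(5, 2) = 10 edges. P[all 10 edges red] = (1/2)^10, and likewise for blue, so P[monochromatic] = 2·(1/2)^10 = 2^{1 − 10} = 1/512.
By linearity: E[X] = C(50, 5) · 2^{1 − 10} = 2118760 · 1/512 = 264845/64.
Numerically: E[X] ≈ 4138.203125.

E[X] = C(50,5)·2^(1−C(5,2)) = 264845/64 ≈ 4138.203125.


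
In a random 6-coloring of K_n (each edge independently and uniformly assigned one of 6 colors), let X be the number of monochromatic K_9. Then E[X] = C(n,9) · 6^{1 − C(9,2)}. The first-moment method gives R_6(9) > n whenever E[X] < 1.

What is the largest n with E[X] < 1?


We need C(n, 9) · 6^{1 − 36} < 1, i.e. C(n, 9) < 6^{36 − 1} = 1719070799748422591028658176.
Check values of n near the boundary:
  n = 4407: C(4407, 9) = 1713856532599459170657070050; 1713856532599459170657070050 < 1719070799748422591028658176? YES
  n = 4408: C(4408, 9) = 1717362945146264156457459600; 1717362945146264156457459600 < 1719070799748422591028658176? YES
  n = 4409: C(4409, 9) = 1720875732988608787686577131; 1720875732988608787686577131 < 1719070799748422591028658176? NO
  n = 4410: C(4410, 9) = 1724394906266704102180823710; 1724394906266704102180823710 < 1719070799748422591028658176? NO
  n = 4411: C(4411, 9) = 1727920475134582415883601405; 1727920475134582415883601405 < 1719070799748422591028658176? NO
The largest n with C(n, 9) < 1719070799748422591028658176 is n = 4408 (where E[X] = 35778394690547169926197075/35813974994758803979763712 ≈ 0.9990). Hence R_6(9) > 4408, i.e. R_6(9) ≥ 4409.

Largest n = 4408; hence R_6(9) > 4408.


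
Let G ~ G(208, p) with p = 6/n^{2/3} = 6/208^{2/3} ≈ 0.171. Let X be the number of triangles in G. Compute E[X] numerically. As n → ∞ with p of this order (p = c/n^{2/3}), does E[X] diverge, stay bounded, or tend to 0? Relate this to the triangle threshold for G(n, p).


Number of potential triangles: C(208, 3) = 1478256.
Each occurs with probability p³ ≈ (0.171)³ ≈ 4.99260e-03.
By linearity: E[X] = C(208, 3)·p³ ≈ 1478256 · 4.99260e-03 ≈ 7380.346.
Since α = 2/3 < 1, p = c/n^{2/3} ≫ 1/n is above the triangle threshold p ~ 1/n. Asymptotically E[X] ~ (c³/6)·n^{3(1−α)} = (6³/6)·n^{1} → ∞; triangles are abundant w.h.p.

E[X] ≈ 7380.346; in regime p = Θ(1/n^{2/3}) E[X] diverges (above the triangle threshold p ~ 1/n).


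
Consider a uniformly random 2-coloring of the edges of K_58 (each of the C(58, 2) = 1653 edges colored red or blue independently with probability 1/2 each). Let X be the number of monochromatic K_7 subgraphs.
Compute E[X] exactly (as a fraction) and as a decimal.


Let X = Σ_S X_S over the C(58, 7) = 300674088 subsets S of size 7, where X_S = 1 if the K_7 on S is monochromatic.
For a fixed S, the K_7 on S has C(7, 2) = 21 edges. P[all 21 edges red] = (1/2)^21, and likewise for blue, so P[monochromatic] = 2·(1/2)^21 = 2^{1 − 21} = 1/1048576.
By linearity: E[X] = C(58, 7) · 2^{1 − 21} = 300674088 · 1/1048576 = 37584261/131072.
Numerically: E[X] ≈ 286.745155.

E[X] = C(58,7)·2^(1−C(7,2)) = 37584261/131072 ≈ 286.745155.


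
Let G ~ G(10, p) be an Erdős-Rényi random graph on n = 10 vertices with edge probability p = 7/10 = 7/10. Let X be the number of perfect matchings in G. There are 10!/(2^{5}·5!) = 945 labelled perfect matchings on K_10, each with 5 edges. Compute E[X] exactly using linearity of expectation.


K_10 has 10!/(2^{5}·5!) = 945 labelled perfect matchings.
For each such perfect matching H, let X_H = 1 if all 5 edges of H are present in G. Then P[X_H = 1] = p^{5} = (7/10)^{5} = 16807/100000.
By linearity of expectation: E[X] = Σ_H E[X_H] = 945 · p^{5} = 945 · 16807/100000 = 3176523/20000.
Numerically: E[X] ≈ 158.83.

E[X] = 945 · (7/10)^{5} = 3176523/20000 ≈ 158.83.


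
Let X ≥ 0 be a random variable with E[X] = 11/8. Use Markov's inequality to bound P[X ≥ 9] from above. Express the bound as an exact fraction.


μ = E[X] = 11/8, a = 9.
Markov: P[X ≥ 9] ≤ μ/a = (11/8)/9 = 11/72.
Numerically: ≈ 0.1528.
(Since a = 9 > μ = 1.3750, the bound 11/72 is < 1 and informative.)

P[X ≥ 9] ≤ 11/72 ≈ 0.1528.


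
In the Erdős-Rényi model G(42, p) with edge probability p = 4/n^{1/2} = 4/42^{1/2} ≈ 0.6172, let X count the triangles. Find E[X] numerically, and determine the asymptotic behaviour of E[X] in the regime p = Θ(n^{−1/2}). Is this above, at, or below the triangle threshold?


Number of potential triangles: C(42, 3) = 11480.
Each occurs with probability p³ ≈ (0.6172)³ ≈ 2.351289e-01.
By linearity: E[X] = C(42, 3)·p³ ≈ 11480 · 2.351289e-01 ≈ 2699.2799.
Since α = 1/2 < 1, p = c/n^{1/2} ≫ 1/n is above the triangle threshold p ~ 1/n. Asymptotically E[X] ~ (c³/6)·n^{3(1−α)} = (4³/6)·n^{1.5} → ∞; triangles are abundant w.h.p.

E[X] ≈ 2699.2799; in regime p = Θ(1/n^{1/2}) E[X] diverges (above the triangle threshold p ~ 1/n).


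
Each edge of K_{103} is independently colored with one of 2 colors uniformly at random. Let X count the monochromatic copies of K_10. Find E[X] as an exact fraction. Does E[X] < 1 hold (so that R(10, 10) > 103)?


E[X] = C(103, 10) · 2^{1 − 45} = 23591276125340 · 2^{−44} = 23591276125340/17592186044416.
As a reduced fraction: E[X] = 5897819031335/4398046511104 ≈ 1.34101.
Is E[X] < 1? NO.
Since E[X] ≥ 1, the first-moment bound is inconclusive at n = 103; it does NOT by itself certify R(10, 10) > 103.

E[X] = 5897819031335/4398046511104 ≈ 1.34101; E[X] ≥ 1; first-moment method inconclusive here.


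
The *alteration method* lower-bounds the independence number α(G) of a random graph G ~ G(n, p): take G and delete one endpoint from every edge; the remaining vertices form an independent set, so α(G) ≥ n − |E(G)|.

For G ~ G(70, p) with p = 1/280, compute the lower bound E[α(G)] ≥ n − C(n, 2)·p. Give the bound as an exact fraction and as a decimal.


E[|E(G)|] = C(70, 2)·p = 2415 · (1/280) = 69/8.
E[α(G)] ≥ n − E[|E(G)|] = 70 − 69/8 = 491/8.
Numerically: ≈ 61.375.
(This is only a lower bound; the true E[α(G)] may be larger.)

E[α(G)] ≥ 491/8 ≈ 61.375.


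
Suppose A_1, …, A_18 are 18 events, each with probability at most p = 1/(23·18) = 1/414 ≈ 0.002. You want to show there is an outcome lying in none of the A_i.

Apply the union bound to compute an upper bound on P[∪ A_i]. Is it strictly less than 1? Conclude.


Union bound: P[∪_{i=1}^{18} A_i] ≤ Σ_i P[A_i] ≤ 18·p = 18·(1/414) = 1/23.
Numerically: 1/23 ≈ 0.043.
Is 1/23 < 1? YES.
Since P[∪ A_i] ≤ 1/23 < 1, the complement has P[∩ A_i^c] ≥ 1 − 1/23 = 22/23 > 0, so some outcome avoids every A_i.

18·p = 1/23 ≈ 0.043; existence CERTIFIED by the union bound.


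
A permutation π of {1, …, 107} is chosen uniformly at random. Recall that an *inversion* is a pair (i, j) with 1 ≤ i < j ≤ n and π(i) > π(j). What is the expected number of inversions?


Write X = Σ X_I over the C(107, 2) = 5671 pairs i < j, with X_I the indicator of one inversion.
There are 5671 indicators.
For each fixed pair i < j, the values π(i) and π(j) are two distinct elements of {1, …, 107} in uniformly random order; by symmetry P[π(i) > π(j)] = 1/2.
By linearity: E[X] = 5671 · (1/2) = C(107, 2) · (1/2) = 5671/2 = 5671/2 ≈ 2835.500.

E[X] = 5671/2 = 2835.500.


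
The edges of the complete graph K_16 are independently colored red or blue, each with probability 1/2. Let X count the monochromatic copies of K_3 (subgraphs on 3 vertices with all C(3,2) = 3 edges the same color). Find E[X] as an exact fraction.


Let X = Σ_S X_S over the C(16, 3) = 560 subsets S of size 3, where X_S = 1 if the K_3 on S is monochromatic.
For a fixed S, the K_3 on S has C(3, 2) = 3 edges. P[all 3 edges red] = (1/2)^3, and likewise for blue, so P[monochromatic] = 2·(1/2)^3 = 2^{1 − 3} = 1/4.
Summing: E[X] = C(16, 3) · 2^{1 − 3} = 560 · 1/4 = 140.
Numerically: E[X] ≈ 140.000000.

E[X] = C(16,3)·2^(1−C(3,2)) = 140 ≈ 140.000000.


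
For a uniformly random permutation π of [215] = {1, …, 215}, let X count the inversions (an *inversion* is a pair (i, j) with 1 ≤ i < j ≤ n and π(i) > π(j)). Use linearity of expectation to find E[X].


Write X = Σ X_I over the C(215, 2) = 23005 pairs i < j, with X_I the indicator of one inversion.
There are 23005 indicators.
For each fixed pair i < j, the values π(i) and π(j) are two distinct elements of {1, …, 215} in uniformly random order; by symmetry P[π(i) > π(j)] = 1/2.
By linearity: E[X] = 23005 · (1/2) = C(215, 2) · (1/2) = 23005/2 = 23005/2 ≈ 11502.5000.

E[X] = 23005/2 = 11502.5000.


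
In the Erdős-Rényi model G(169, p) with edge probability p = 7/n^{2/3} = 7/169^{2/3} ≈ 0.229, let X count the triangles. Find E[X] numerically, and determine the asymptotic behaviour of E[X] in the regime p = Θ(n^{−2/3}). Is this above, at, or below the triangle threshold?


Number of potential triangles: C(169, 3) = 790244.
Each occurs with probability p³ ≈ (0.229)³ ≈ 1.20094e-02.
By linearity: E[X] = C(169, 3)·p³ ≈ 790244 · 1.20094e-02 ≈ 9490.343.
Since α = 2/3 < 1, p = c/n^{2/3} ≫ 1/n is above the triangle threshold p ~ 1/n. Asymptotically E[X] ~ (c³/6)·n^{3(1−α)} = (7³/6)·n^{1} → ∞; triangles are abundant w.h.p.

E[X] ≈ 9490.343; in regime p = Θ(1/n^{2/3}) E[X] diverges (above the triangle threshold p ~ 1/n).


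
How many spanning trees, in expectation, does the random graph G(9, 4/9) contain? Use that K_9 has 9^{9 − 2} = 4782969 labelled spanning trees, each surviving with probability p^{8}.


K_9 has 9^{9 − 2} = 4782969 labelled spanning trees.
For each such spanning tree H, let X_H = 1 if all 8 edges of H are present in G. Then P[X_H = 1] = p^{8} = (4/9)^{8} = 65536/43046721.
Summing the indicators: E[X] = Σ_H E[X_H] = 4782969 · p^{8} = 4782969 · 65536/43046721 = 65536/9.
Numerically: E[X] ≈ 7.28e+03.

E[X] = 4782969 · (4/9)^{8} = 65536/9 ≈ 7.28e+03.


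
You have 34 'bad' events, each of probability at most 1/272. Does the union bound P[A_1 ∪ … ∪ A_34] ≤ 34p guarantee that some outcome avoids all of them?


Union bound: P[∪_{i=1}^{34} A_i] ≤ Σ_i P[A_i] ≤ 34·p = 34·(1/272) = 1/8.
Numerically: 1/8 ≈ 0.1250000.
Is 1/8 < 1? YES.
Since P[∪ A_i] ≤ 1/8 < 1, the complement has P[∩ A_i^c] ≥ 1 − 1/8 = 7/8 > 0, so some outcome avoids every A_i.

34·p = 1/8 ≈ 0.1250000; existence CERTIFIED by the union bound.
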